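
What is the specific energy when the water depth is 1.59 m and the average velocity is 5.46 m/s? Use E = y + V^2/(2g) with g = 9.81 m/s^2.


Specific energy E = y + V^2/(2g).
Velocity head = V^2/(2g) = 5.46^2 / (2*9.81) = 29.8116 / 19.62 = 1.5194 m.
E = 1.59 + 1.5194 = 3.1094 m.

3.1094


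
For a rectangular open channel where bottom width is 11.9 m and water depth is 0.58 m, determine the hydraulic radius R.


For a rectangular section:
Flow area A = b * y = 11.9 * 0.58 = 6.9 m^2.
Wetted perimeter P = b + 2y = 11.9 + 2*0.58 = 13.06 m.
Hydraulic radius R = A/P = 6.9 / 13.06 = 0.5285 m.

0.5285


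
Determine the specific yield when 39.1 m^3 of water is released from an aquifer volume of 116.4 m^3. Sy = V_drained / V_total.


Specific yield Sy = Volume drained / Total volume.
Sy = 39.1 / 116.4
   = 0.3359.

0.3359


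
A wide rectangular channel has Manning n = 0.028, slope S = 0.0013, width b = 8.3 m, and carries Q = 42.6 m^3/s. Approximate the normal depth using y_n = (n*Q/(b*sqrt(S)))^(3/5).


We use the wide-channel approximation y_n = (n*Q/(b*sqrt(S)))^(3/5).
sqrt(S) = sqrt(0.0013) = 0.036056.
Numerator: n*Q = 0.028 * 42.6 = 1.1928.
Denominator: b*sqrt(S) = 8.3 * 0.036056 = 0.299265.
arg = 3.9858.
y_n = 3.9858^(3/5) = 2.2925 m.

2.2925


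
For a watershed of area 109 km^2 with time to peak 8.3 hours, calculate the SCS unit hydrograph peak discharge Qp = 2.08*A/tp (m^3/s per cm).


SCS formula: Qp = 2.08 * A / tp.
Qp = 2.08 * 109 / 8.3
   = 226.72 / 8.3
   = 27.32 m^3/s per cm.

27.32


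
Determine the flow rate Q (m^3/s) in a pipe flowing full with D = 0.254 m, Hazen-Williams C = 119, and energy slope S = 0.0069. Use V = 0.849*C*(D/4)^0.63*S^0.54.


For a full circular pipe, R = D/4 = 0.254/4 = 0.0635 m.
V = 0.849 * 119 * 0.0635^0.63 * 0.0069^0.54
  = 0.849 * 119 * 0.176095 * 0.068074
  = 1.2111 m/s.
Pipe area A = pi*D^2/4 = pi*0.254^2/4 = 0.0507 m^2.
Q = A * V = 0.0507 * 1.2111 = 0.0614 m^3/s.

0.0614


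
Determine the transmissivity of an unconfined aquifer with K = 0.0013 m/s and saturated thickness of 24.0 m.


Transmissivity is defined as T = K * h.
T = 0.0013 * 24.0
  = 0.0312 m^2/s.

0.0312


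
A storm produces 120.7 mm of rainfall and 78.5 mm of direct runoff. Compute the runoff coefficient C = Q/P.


The runoff coefficient C = runoff depth / rainfall depth.
C = 78.5 / 120.7
  = 0.6504.

0.6504


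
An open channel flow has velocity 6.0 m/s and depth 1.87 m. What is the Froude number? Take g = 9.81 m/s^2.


The Froude number is defined as Fr = V / sqrt(g*y).
g*y = 9.81 * 1.87 = 18.3447.
sqrt(g*y) = sqrt(18.3447) = 4.2831.
Fr = 6.0 / 4.2831 = 1.4009.

1.4009


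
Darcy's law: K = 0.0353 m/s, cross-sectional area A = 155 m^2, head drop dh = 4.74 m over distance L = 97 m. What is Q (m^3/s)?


Darcy's law: Q = K * A * i, where i = dh/L.
Hydraulic gradient i = 4.74 / 97 = 0.048866.
Q = 0.0353 * 155 * 0.048866
  = 0.2674 m^3/s.

0.2674


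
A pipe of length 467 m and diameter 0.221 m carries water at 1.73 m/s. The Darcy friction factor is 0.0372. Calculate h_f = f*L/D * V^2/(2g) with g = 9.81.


Darcy-Weisbach equation: h_f = f * (L/D) * V^2/(2g).
f * L/D = 0.0372 * 467/0.221 = 78.6081.
V^2/(2g) = 1.73^2 / (2*9.81) = 2.9929 / 19.62 = 0.1525 m.
h_f = 78.6081 * 0.1525 = 11.991 m.

11.991


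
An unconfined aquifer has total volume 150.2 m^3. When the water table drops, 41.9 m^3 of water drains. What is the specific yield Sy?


Specific yield Sy = Volume drained / Total volume.
Sy = 41.9 / 150.2
   = 0.279.

0.279


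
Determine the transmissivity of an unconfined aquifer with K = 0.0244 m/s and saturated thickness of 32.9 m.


Transmissivity is defined as T = K * h.
T = 0.0244 * 32.9
  = 0.8028 m^2/s.

0.8028


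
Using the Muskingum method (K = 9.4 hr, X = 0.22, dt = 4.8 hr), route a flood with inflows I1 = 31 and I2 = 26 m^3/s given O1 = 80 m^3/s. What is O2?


Muskingum coefficients:
denom = 2*K*(1-X) + dt = 2*9.4*(1-0.22) + 4.8 = 19.464.
C0 = (dt - 2*K*X)/denom = (4.8 - 2*9.4*0.22)/19.464 = 0.0341.
C1 = (dt + 2*K*X)/denom = (4.8 + 2*9.4*0.22)/19.464 = 0.4591.
C2 = (2*K*(1-X) - dt)/denom = 0.5068.
O2 = C0*I2 + C1*I1 + C2*O1
   = 0.0341*26 + 0.4591*31 + 0.5068*80
   = 55.66 m^3/s.

55.66


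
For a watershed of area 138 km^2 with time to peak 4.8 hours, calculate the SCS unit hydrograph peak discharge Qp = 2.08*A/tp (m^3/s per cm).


SCS formula: Qp = 2.08 * A / tp.
Qp = 2.08 * 138 / 4.8
   = 287.04 / 4.8
   = 59.8 m^3/s per cm.

59.8


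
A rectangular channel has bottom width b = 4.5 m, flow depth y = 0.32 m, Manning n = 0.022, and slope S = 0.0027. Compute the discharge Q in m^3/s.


For a rectangular channel, the cross-sectional area A = b * y = 4.5 * 0.32 = 1.44 m^2.
The wetted perimeter P = b + 2y = 4.5 + 2*0.32 = 5.14 m.
Hydraulic radius R = A/P = 1.44/5.14 = 0.2802 m.
Velocity V = (1/n)*R^(2/3)*S^(1/2) = (1/0.022)*0.2802^(2/3)*0.0027^(1/2) = 1.0113 m/s.
Discharge Q = A * V = 1.44 * 1.0113 = 1.456 m^3/s.

1.456


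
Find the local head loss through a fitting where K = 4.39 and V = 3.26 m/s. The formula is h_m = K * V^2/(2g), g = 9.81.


Minor loss formula: h_m = K * V^2/(2g).
V^2 = 3.26^2 = 10.6276.
V^2/(2g) = 10.6276 / 19.62 = 0.5417 m.
h_m = 4.39 * 0.5417 = 2.3779 m.

2.3779


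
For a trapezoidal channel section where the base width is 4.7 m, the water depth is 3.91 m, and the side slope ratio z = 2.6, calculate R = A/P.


For a trapezoidal section with side slope z:
A = (b + z*y)*y = (4.7 + 2.6*3.91)*3.91 = 58.126 m^2.
P = b + 2*y*sqrt(1 + z^2) = 4.7 + 2*3.91*sqrt(1 + 2.6^2) = 26.484 m.
R = A/P = 58.126 / 26.484 = 2.1948 m.

2.1948


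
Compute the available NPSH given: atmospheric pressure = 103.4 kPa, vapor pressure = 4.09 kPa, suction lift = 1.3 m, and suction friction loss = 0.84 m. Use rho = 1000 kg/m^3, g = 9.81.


NPSHa = p_atm/(rho*g) - z_s - hf_s - p_vap/(rho*g).
p_atm/(rho*g) = 103.4*1000 / (1000*9.81) = 10.54 m.
p_vap/(rho*g) = 4.09*1000 / (1000*9.81) = 0.417 m.
NPSHa = 10.54 - 1.3 - 0.84 - 0.417
      = 7.98 m.

7.98


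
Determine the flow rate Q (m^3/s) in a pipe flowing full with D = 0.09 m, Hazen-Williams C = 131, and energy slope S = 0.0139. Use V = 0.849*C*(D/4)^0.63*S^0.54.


For a full circular pipe, R = D/4 = 0.09/4 = 0.0225 m.
V = 0.849 * 131 * 0.0225^0.63 * 0.0139^0.54
  = 0.849 * 131 * 0.091596 * 0.099364
  = 1.0122 m/s.
Pipe area A = pi*D^2/4 = pi*0.09^2/4 = 0.0064 m^2.
Q = A * V = 0.0064 * 1.0122 = 0.0064 m^3/s.

0.0064


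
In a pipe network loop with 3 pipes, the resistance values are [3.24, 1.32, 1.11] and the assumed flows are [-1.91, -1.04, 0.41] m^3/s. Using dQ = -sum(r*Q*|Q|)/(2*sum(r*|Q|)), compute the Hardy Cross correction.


Numerator terms (r*Q*|Q|): 3.24*-1.91*|-1.91| = -11.8198; 1.32*-1.04*|-1.04| = -1.4277; 1.11*0.41*|0.41| = 0.1866.
Sum of numerator = -13.061.
Denominator terms (r*|Q|): 3.24*|-1.91| = 6.1884; 1.32*|-1.04| = 1.3728; 1.11*|0.41| = 0.4551.
2 * sum of denominator = 2 * 8.0163 = 16.0326.
dQ = --13.061 / 16.0326 = 0.8147 m^3/s.

0.8147


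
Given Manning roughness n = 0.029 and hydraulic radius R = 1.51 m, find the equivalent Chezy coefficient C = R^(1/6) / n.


The Chezy coefficient relates to Manning's n through C = R^(1/6) / n.
R^(1/6) = 1.51^(1/6) = 1.071099.
C = 1.071099 / 0.029 = 36.93 m^(1/2)/s.

36.93


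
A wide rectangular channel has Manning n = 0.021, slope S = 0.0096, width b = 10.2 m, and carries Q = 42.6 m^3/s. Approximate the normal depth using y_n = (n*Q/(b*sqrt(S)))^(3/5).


We use the wide-channel approximation y_n = (n*Q/(b*sqrt(S)))^(3/5).
sqrt(S) = sqrt(0.0096) = 0.09798.
Numerator: n*Q = 0.021 * 42.6 = 0.8946.
Denominator: b*sqrt(S) = 10.2 * 0.09798 = 0.999396.
arg = 0.8951.
y_n = 0.8951^(3/5) = 0.9357 m.

0.9357


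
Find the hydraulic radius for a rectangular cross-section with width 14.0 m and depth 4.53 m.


For a rectangular section:
Flow area A = b * y = 14.0 * 4.53 = 63.42 m^2.
Wetted perimeter P = b + 2y = 14.0 + 2*4.53 = 23.06 m.
Hydraulic radius R = A/P = 63.42 / 23.06 = 2.7502 m.

2.7502


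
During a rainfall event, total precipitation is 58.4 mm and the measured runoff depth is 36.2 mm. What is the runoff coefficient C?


The runoff coefficient C = runoff depth / rainfall depth.
C = 36.2 / 58.4
  = 0.6199.

0.6199


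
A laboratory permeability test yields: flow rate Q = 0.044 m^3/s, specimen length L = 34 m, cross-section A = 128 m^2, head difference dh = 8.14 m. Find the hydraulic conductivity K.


From K = Q*L / (A*dh):
Numerator: Q*L = 0.044 * 34 = 1.496.
Denominator: A*dh = 128 * 8.14 = 1041.92.
K = 1.496 / 1041.92 = 0.001436 m/s.

0.001436


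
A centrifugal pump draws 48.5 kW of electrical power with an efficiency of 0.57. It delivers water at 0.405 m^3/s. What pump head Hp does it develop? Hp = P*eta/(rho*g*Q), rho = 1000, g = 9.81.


Pump head formula: Hp = P * eta / (rho * g * Q).
Numerator: P * eta = 48.5 * 1000 * 0.57 = 27645.0 W.
Denominator: rho * g * Q = 1000 * 9.81 * 0.405 = 3973.05.
Hp = 27645.0 / 3973.05 = 6.96 m.

6.96


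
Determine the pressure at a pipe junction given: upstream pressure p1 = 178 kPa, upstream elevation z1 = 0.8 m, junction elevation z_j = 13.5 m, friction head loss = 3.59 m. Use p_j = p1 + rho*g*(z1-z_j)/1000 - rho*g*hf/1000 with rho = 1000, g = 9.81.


Junction pressure: p_j = p1 + rho*g*(z1 - z_j)/1000 - rho*g*hf/1000.
Elevation term = 1000*9.81*(0.8 - 13.5)/1000 = -124.587 kPa.
Friction term = 1000*9.81*3.59/1000 = 35.218 kPa.
p_j = 178 + -124.587 - 35.218 = 18.2 kPa.

18.2


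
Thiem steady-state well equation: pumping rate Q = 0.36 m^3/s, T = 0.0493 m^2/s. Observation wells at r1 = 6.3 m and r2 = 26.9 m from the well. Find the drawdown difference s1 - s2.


Thiem equation: s1 - s2 = Q/(2*pi*T) * ln(r2/r1).
ln(r2/r1) = ln(26.9/6.3) = 1.4516.
Q/(2*pi*T) = 0.36 / (2*pi*0.0493) = 0.36 / 0.3098 = 1.1622.
s1 - s2 = 1.1622 * 1.4516 = 1.687 m.

1.687


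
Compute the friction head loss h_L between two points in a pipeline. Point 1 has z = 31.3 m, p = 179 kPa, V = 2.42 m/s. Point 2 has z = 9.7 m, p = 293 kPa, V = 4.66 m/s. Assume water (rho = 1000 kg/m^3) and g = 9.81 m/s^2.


Total head at each section: H = z + p/(rho*g) + V^2/(2g).
H1 = 31.3 + 179*1000/(1000*9.81) + 2.42^2/(2*9.81)
   = 31.3 + 18.247 + 0.2985
   = 49.845 m.
H2 = 9.7 + 293*1000/(1000*9.81) + 4.66^2/(2*9.81)
   = 9.7 + 29.867 + 1.1068
   = 40.674 m.
h_L = H1 - H2 = 49.845 - 40.674 = 9.171 m.

9.171


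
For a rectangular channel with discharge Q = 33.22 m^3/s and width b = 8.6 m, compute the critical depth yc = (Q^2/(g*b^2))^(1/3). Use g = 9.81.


Using yc = (Q^2 / (g * b^2))^(1/3):
Q^2 = 33.22^2 = 1103.57.
g * b^2 = 9.81 * 8.6^2 = 9.81 * 73.96 = 725.55.
Q^2 / (g*b^2) = 1103.57 / 725.55 = 1.521.
yc = 1.521^(1/3) = 1.15 m.

1.15


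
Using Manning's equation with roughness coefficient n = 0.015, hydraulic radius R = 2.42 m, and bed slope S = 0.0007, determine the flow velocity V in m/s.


Manning's equation gives V = (1/n) * R^(2/3) * S^(1/2).
First, compute R^(2/3) = 2.42^(2/3) = 1.8025.
Next, S^(1/2) = 0.0007^(1/2) = 0.026458.
Then 1/n = 1/0.015 = 66.67.
V = 66.67 * 1.8025 * 0.026458 = 3.1793 m/s.

3.1793


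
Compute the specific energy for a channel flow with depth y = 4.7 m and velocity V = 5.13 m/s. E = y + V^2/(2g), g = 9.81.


Specific energy E = y + V^2/(2g).
Velocity head = V^2/(2g) = 5.13^2 / (2*9.81) = 26.3169 / 19.62 = 1.3413 m.
E = 4.7 + 1.3413 = 6.0413 m.

6.0413


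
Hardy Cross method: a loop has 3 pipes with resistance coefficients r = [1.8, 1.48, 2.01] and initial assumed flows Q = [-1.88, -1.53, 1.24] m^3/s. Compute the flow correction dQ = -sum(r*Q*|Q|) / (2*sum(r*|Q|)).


Numerator terms (r*Q*|Q|): 1.8*-1.88*|-1.88| = -6.3619; 1.48*-1.53*|-1.53| = -3.4645; 2.01*1.24*|1.24| = 3.0906.
Sum of numerator = -6.7359.
Denominator terms (r*|Q|): 1.8*|-1.88| = 3.384; 1.48*|-1.53| = 2.2644; 2.01*|1.24| = 2.4924.
2 * sum of denominator = 2 * 8.1408 = 16.2816.
dQ = --6.7359 / 16.2816 = 0.4137 m^3/s.

0.4137


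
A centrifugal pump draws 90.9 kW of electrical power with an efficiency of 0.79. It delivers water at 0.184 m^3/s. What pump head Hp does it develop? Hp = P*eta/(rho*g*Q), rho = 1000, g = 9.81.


Pump head formula: Hp = P * eta / (rho * g * Q).
Numerator: P * eta = 90.9 * 1000 * 0.79 = 71811.0 W.
Denominator: rho * g * Q = 1000 * 9.81 * 0.184 = 1805.04.
Hp = 71811.0 / 1805.04 = 39.78 m.

39.78


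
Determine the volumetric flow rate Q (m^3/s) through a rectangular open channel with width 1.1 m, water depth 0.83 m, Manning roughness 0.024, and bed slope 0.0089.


For a rectangular channel, the cross-sectional area A = b * y = 1.1 * 0.83 = 0.91 m^2.
The wetted perimeter P = b + 2y = 1.1 + 2*0.83 = 2.76 m.
Hydraulic radius R = A/P = 0.91/2.76 = 0.3308 m.
Velocity V = (1/n)*R^(2/3)*S^(1/2) = (1/0.024)*0.3308^(2/3)*0.0089^(1/2) = 1.8801 m/s.
Discharge Q = A * V = 0.91 * 1.8801 = 1.717 m^3/s.

1.717


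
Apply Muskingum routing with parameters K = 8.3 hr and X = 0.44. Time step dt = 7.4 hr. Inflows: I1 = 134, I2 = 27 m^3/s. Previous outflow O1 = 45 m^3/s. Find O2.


Muskingum coefficients:
denom = 2*K*(1-X) + dt = 2*8.3*(1-0.44) + 7.4 = 16.696.
C0 = (dt - 2*K*X)/denom = (7.4 - 2*8.3*0.44)/16.696 = 0.0057.
C1 = (dt + 2*K*X)/denom = (7.4 + 2*8.3*0.44)/16.696 = 0.8807.
C2 = (2*K*(1-X) - dt)/denom = 0.1136.
O2 = C0*I2 + C1*I1 + C2*O1
   = 0.0057*27 + 0.8807*134 + 0.1136*45
   = 123.28 m^3/s.

123.28


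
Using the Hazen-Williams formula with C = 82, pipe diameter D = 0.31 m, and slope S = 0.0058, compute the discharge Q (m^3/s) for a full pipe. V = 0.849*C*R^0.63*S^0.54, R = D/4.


For a full circular pipe, R = D/4 = 0.31/4 = 0.0775 m.
V = 0.849 * 82 * 0.0775^0.63 * 0.0058^0.54
  = 0.849 * 82 * 0.199646 * 0.06198
  = 0.8615 m/s.
Pipe area A = pi*D^2/4 = pi*0.31^2/4 = 0.0755 m^2.
Q = A * V = 0.0755 * 0.8615 = 0.065 m^3/s.

0.065


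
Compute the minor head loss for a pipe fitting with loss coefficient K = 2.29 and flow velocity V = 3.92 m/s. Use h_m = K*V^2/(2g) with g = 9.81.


Minor loss formula: h_m = K * V^2/(2g).
V^2 = 3.92^2 = 15.3664.
V^2/(2g) = 15.3664 / 19.62 = 0.7832 m.
h_m = 2.29 * 0.7832 = 1.7935 m.

1.7935


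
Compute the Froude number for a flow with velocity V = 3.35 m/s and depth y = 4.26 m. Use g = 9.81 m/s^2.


The Froude number is defined as Fr = V / sqrt(g*y).
g*y = 9.81 * 4.26 = 41.7906.
sqrt(g*y) = sqrt(41.7906) = 6.4646.
Fr = 3.35 / 6.4646 = 0.5182.

0.5182


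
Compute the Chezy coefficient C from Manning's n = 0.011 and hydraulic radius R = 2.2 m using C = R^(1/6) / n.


The Chezy coefficient relates to Manning's n through C = R^(1/6) / n.
R^(1/6) = 2.2^(1/6) = 1.140435.
C = 1.140435 / 0.011 = 103.68 m^(1/2)/s.

103.68


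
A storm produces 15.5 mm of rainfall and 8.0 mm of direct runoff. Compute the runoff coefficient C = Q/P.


The runoff coefficient C = runoff depth / rainfall depth.
C = 8.0 / 15.5
  = 0.5161.

0.5161


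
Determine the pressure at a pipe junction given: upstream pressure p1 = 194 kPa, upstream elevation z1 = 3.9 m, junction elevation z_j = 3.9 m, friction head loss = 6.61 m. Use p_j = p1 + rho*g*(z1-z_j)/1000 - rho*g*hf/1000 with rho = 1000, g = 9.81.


Junction pressure: p_j = p1 + rho*g*(z1 - z_j)/1000 - rho*g*hf/1000.
Elevation term = 1000*9.81*(3.9 - 3.9)/1000 = 0.0 kPa.
Friction term = 1000*9.81*6.61/1000 = 64.844 kPa.
p_j = 194 + 0.0 - 64.844 = 129.16 kPa.

129.16


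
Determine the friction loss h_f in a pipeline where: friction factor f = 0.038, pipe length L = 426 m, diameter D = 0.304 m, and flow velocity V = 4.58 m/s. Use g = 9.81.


Darcy-Weisbach equation: h_f = f * (L/D) * V^2/(2g).
f * L/D = 0.038 * 426/0.304 = 53.25.
V^2/(2g) = 4.58^2 / (2*9.81) = 20.9764 / 19.62 = 1.0691 m.
h_f = 53.25 * 1.0691 = 56.931 m.

56.931


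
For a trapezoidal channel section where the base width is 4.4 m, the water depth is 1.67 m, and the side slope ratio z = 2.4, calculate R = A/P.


For a trapezoidal section with side slope z:
A = (b + z*y)*y = (4.4 + 2.4*1.67)*1.67 = 14.041 m^2.
P = b + 2*y*sqrt(1 + z^2) = 4.4 + 2*1.67*sqrt(1 + 2.4^2) = 13.084 m.
R = A/P = 14.041 / 13.084 = 1.0732 m.

1.0732


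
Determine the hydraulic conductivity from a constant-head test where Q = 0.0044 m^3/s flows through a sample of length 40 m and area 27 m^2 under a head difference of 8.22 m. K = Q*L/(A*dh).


From K = Q*L / (A*dh):
Numerator: Q*L = 0.0044 * 40 = 0.176.
Denominator: A*dh = 27 * 8.22 = 221.94.
K = 0.176 / 221.94 = 0.000793 m/s.

0.000793


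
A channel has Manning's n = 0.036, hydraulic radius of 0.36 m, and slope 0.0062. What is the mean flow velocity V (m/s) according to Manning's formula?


Manning's equation gives V = (1/n) * R^(2/3) * S^(1/2).
First, compute R^(2/3) = 0.36^(2/3) = 0.5061.
Next, S^(1/2) = 0.0062^(1/2) = 0.07874.
Then 1/n = 1/0.036 = 27.78.
V = 27.78 * 0.5061 * 0.07874 = 1.1069 m/s.

1.1069


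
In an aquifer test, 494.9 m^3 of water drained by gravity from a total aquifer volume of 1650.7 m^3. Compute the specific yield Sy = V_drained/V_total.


Specific yield Sy = Volume drained / Total volume.
Sy = 494.9 / 1650.7
   = 0.2998.

0.2998


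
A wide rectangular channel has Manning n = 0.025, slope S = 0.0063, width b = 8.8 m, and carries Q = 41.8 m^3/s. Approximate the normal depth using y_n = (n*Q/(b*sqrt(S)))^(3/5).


We use the wide-channel approximation y_n = (n*Q/(b*sqrt(S)))^(3/5).
sqrt(S) = sqrt(0.0063) = 0.079373.
Numerator: n*Q = 0.025 * 41.8 = 1.045.
Denominator: b*sqrt(S) = 8.8 * 0.079373 = 0.698482.
arg = 1.4961.
y_n = 1.4961^(3/5) = 1.2734 m.

1.2734


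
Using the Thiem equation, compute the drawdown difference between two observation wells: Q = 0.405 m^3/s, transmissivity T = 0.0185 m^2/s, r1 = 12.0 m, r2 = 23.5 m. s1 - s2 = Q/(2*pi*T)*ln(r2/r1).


Thiem equation: s1 - s2 = Q/(2*pi*T) * ln(r2/r1).
ln(r2/r1) = ln(23.5/12.0) = 0.6721.
Q/(2*pi*T) = 0.405 / (2*pi*0.0185) = 0.405 / 0.1162 = 3.4842.
s1 - s2 = 3.4842 * 0.6721 = 2.3417 m.

2.3417


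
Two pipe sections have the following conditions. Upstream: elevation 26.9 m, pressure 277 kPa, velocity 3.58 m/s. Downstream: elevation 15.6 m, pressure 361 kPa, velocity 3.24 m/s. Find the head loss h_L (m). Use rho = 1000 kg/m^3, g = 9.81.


Total head at each section: H = z + p/(rho*g) + V^2/(2g).
H1 = 26.9 + 277*1000/(1000*9.81) + 3.58^2/(2*9.81)
   = 26.9 + 28.236 + 0.6532
   = 55.79 m.
H2 = 15.6 + 361*1000/(1000*9.81) + 3.24^2/(2*9.81)
   = 15.6 + 36.799 + 0.535
   = 52.934 m.
h_L = H1 - H2 = 55.79 - 52.934 = 2.855 m.

2.855


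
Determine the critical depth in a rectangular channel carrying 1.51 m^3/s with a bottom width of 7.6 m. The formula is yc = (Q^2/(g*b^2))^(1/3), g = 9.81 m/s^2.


Using yc = (Q^2 / (g * b^2))^(1/3):
Q^2 = 1.51^2 = 2.28.
g * b^2 = 9.81 * 7.6^2 = 9.81 * 57.76 = 566.63.
Q^2 / (g*b^2) = 2.28 / 566.63 = 0.004.
yc = 0.004^(1/3) = 0.1591 m.

0.1591


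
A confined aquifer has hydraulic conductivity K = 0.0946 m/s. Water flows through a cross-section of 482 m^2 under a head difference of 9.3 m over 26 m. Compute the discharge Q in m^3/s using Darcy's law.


Darcy's law: Q = K * A * i, where i = dh/L.
Hydraulic gradient i = 9.3 / 26 = 0.357692.
Q = 0.0946 * 482 * 0.357692
  = 16.3098 m^3/s.

16.3098


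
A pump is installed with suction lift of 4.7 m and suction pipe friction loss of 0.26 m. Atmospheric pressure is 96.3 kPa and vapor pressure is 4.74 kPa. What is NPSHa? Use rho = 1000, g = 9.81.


NPSHa = p_atm/(rho*g) - z_s - hf_s - p_vap/(rho*g).
p_atm/(rho*g) = 96.3*1000 / (1000*9.81) = 9.817 m.
p_vap/(rho*g) = 4.74*1000 / (1000*9.81) = 0.483 m.
NPSHa = 9.817 - 4.7 - 0.26 - 0.483
      = 4.37 m.

4.37


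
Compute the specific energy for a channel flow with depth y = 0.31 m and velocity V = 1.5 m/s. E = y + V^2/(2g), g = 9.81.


Specific energy E = y + V^2/(2g).
Velocity head = V^2/(2g) = 1.5^2 / (2*9.81) = 2.25 / 19.62 = 0.1147 m.
E = 0.31 + 0.1147 = 0.4247 m.

0.4247


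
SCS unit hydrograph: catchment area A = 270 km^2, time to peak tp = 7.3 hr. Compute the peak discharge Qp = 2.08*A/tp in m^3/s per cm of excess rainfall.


SCS formula: Qp = 2.08 * A / tp.
Qp = 2.08 * 270 / 7.3
   = 561.6 / 7.3
   = 76.93 m^3/s per cm.

76.93


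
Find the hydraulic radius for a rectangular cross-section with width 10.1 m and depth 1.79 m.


For a rectangular section:
Flow area A = b * y = 10.1 * 1.79 = 18.08 m^2.
Wetted perimeter P = b + 2y = 10.1 + 2*1.79 = 13.68 m.
Hydraulic radius R = A/P = 18.08 / 13.68 = 1.3216 m.

1.3216


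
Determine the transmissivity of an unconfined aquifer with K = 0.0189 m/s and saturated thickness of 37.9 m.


Transmissivity is defined as T = K * h.
T = 0.0189 * 37.9
  = 0.7163 m^2/s.

0.7163


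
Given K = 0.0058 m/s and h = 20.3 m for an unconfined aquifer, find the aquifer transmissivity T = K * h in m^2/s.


Transmissivity is defined as T = K * h.
T = 0.0058 * 20.3
  = 0.1177 m^2/s.

0.1177


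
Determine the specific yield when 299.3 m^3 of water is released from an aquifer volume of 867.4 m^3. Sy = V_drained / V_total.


Specific yield Sy = Volume drained / Total volume.
Sy = 299.3 / 867.4
   = 0.3451.

0.3451


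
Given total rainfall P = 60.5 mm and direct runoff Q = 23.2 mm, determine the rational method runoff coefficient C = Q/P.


The runoff coefficient C = runoff depth / rainfall depth.
C = 23.2 / 60.5
  = 0.3835.

0.3835


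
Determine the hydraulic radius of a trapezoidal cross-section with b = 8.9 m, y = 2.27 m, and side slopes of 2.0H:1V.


For a trapezoidal section with side slope z:
A = (b + z*y)*y = (8.9 + 2.0*2.27)*2.27 = 30.509 m^2.
P = b + 2*y*sqrt(1 + z^2) = 8.9 + 2*2.27*sqrt(1 + 2.0^2) = 19.052 m.
R = A/P = 30.509 / 19.052 = 1.6014 m.

1.6014


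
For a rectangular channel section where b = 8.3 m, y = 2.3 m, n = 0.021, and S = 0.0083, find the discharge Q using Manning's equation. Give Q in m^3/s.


For a rectangular channel, the cross-sectional area A = b * y = 8.3 * 2.3 = 19.09 m^2.
The wetted perimeter P = b + 2y = 8.3 + 2*2.3 = 12.9 m.
Hydraulic radius R = A/P = 19.09/12.9 = 1.4798 m.
Velocity V = (1/n)*R^(2/3)*S^(1/2) = (1/0.021)*1.4798^(2/3)*0.0083^(1/2) = 5.6337 m/s.
Discharge Q = A * V = 19.09 * 5.6337 = 107.548 m^3/s.

107.548


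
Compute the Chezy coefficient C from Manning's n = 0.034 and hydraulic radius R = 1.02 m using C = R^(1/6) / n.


The Chezy coefficient relates to Manning's n through C = R^(1/6) / n.
R^(1/6) = 1.02^(1/6) = 1.003306.
C = 1.003306 / 0.034 = 29.51 m^(1/2)/s.

29.51


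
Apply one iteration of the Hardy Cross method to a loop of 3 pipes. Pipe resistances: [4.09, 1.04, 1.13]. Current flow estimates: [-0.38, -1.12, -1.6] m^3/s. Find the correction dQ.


Numerator terms (r*Q*|Q|): 4.09*-0.38*|-0.38| = -0.5906; 1.04*-1.12*|-1.12| = -1.3046; 1.13*-1.6*|-1.6| = -2.8928.
Sum of numerator = -4.788.
Denominator terms (r*|Q|): 4.09*|-0.38| = 1.5542; 1.04*|-1.12| = 1.1648; 1.13*|-1.6| = 1.808.
2 * sum of denominator = 2 * 4.527 = 9.054.
dQ = --4.788 / 9.054 = 0.5288 m^3/s.

0.5288


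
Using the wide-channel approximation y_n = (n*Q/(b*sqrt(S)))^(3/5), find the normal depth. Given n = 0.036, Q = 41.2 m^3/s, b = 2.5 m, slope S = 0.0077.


We use the wide-channel approximation y_n = (n*Q/(b*sqrt(S)))^(3/5).
sqrt(S) = sqrt(0.0077) = 0.08775.
Numerator: n*Q = 0.036 * 41.2 = 1.4832.
Denominator: b*sqrt(S) = 2.5 * 0.08775 = 0.219375.
arg = 6.7611.
y_n = 6.7611^(3/5) = 3.1478 m.

3.1478


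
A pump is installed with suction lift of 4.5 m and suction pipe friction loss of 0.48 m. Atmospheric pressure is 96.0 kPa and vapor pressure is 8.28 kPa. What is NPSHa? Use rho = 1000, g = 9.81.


NPSHa = p_atm/(rho*g) - z_s - hf_s - p_vap/(rho*g).
p_atm/(rho*g) = 96.0*1000 / (1000*9.81) = 9.786 m.
p_vap/(rho*g) = 8.28*1000 / (1000*9.81) = 0.844 m.
NPSHa = 9.786 - 4.5 - 0.48 - 0.844
      = 3.96 m.

3.96


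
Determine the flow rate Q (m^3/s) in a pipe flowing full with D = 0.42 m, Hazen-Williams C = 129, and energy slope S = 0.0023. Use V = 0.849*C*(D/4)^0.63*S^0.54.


For a full circular pipe, R = D/4 = 0.42/4 = 0.105 m.
V = 0.849 * 129 * 0.105^0.63 * 0.0023^0.54
  = 0.849 * 129 * 0.24174 * 0.037613
  = 0.9958 m/s.
Pipe area A = pi*D^2/4 = pi*0.42^2/4 = 0.1385 m^2.
Q = A * V = 0.1385 * 0.9958 = 0.138 m^3/s.

0.138


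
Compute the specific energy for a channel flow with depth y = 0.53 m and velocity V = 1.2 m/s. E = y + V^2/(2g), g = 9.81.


Specific energy E = y + V^2/(2g).
Velocity head = V^2/(2g) = 1.2^2 / (2*9.81) = 1.44 / 19.62 = 0.0734 m.
E = 0.53 + 0.0734 = 0.6034 m.

0.6034


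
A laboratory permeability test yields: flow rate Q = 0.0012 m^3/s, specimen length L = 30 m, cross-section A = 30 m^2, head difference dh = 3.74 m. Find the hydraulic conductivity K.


From K = Q*L / (A*dh):
Numerator: Q*L = 0.0012 * 30 = 0.036.
Denominator: A*dh = 30 * 3.74 = 112.2.
K = 0.036 / 112.2 = 0.000321 m/s.

0.000321


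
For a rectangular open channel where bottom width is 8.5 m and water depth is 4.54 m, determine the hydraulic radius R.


For a rectangular section:
Flow area A = b * y = 8.5 * 4.54 = 38.59 m^2.
Wetted perimeter P = b + 2y = 8.5 + 2*4.54 = 17.58 m.
Hydraulic radius R = A/P = 38.59 / 17.58 = 2.1951 m.

2.1951


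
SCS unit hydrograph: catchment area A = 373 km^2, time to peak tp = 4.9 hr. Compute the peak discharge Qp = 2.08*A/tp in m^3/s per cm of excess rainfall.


SCS formula: Qp = 2.08 * A / tp.
Qp = 2.08 * 373 / 4.9
   = 775.84 / 4.9
   = 158.33 m^3/s per cm.

158.33


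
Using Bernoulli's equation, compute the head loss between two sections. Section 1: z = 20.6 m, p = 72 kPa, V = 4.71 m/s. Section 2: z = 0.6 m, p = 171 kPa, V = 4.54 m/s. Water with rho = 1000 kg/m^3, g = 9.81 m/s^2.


Total head at each section: H = z + p/(rho*g) + V^2/(2g).
H1 = 20.6 + 72*1000/(1000*9.81) + 4.71^2/(2*9.81)
   = 20.6 + 7.339 + 1.1307
   = 29.07 m.
H2 = 0.6 + 171*1000/(1000*9.81) + 4.54^2/(2*9.81)
   = 0.6 + 17.431 + 1.0505
   = 19.082 m.
h_L = H1 - H2 = 29.07 - 19.082 = 9.988 m.

9.988


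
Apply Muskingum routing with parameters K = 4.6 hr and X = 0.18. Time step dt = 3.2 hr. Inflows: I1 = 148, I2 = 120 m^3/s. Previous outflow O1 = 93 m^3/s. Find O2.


Muskingum coefficients:
denom = 2*K*(1-X) + dt = 2*4.6*(1-0.18) + 3.2 = 10.744.
C0 = (dt - 2*K*X)/denom = (3.2 - 2*4.6*0.18)/10.744 = 0.1437.
C1 = (dt + 2*K*X)/denom = (3.2 + 2*4.6*0.18)/10.744 = 0.452.
C2 = (2*K*(1-X) - dt)/denom = 0.4043.
O2 = C0*I2 + C1*I1 + C2*O1
   = 0.1437*120 + 0.452*148 + 0.4043*93
   = 121.74 m^3/s.

121.74


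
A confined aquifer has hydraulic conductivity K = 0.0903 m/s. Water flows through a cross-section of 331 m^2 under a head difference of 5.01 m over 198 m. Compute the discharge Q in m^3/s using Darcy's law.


Darcy's law: Q = K * A * i, where i = dh/L.
Hydraulic gradient i = 5.01 / 198 = 0.025303.
Q = 0.0903 * 331 * 0.025303
  = 0.7563 m^3/s.

0.7563


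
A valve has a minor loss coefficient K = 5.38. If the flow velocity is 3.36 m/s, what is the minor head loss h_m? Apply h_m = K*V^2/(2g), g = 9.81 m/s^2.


Minor loss formula: h_m = K * V^2/(2g).
V^2 = 3.36^2 = 11.2896.
V^2/(2g) = 11.2896 / 19.62 = 0.5754 m.
h_m = 5.38 * 0.5754 = 3.0957 m.

3.0957


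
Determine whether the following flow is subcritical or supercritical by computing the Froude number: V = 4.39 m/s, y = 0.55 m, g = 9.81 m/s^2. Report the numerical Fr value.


The Froude number is defined as Fr = V / sqrt(g*y).
g*y = 9.81 * 0.55 = 5.3955.
sqrt(g*y) = sqrt(5.3955) = 2.3228.
Fr = 4.39 / 2.3228 = 1.8899.
Since Fr > 1, the flow is supercritical.

1.8899


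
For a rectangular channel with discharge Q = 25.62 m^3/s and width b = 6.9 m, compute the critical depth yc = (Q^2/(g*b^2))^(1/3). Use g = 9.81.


Using yc = (Q^2 / (g * b^2))^(1/3):
Q^2 = 25.62^2 = 656.38.
g * b^2 = 9.81 * 6.9^2 = 9.81 * 47.61 = 467.05.
Q^2 / (g*b^2) = 656.38 / 467.05 = 1.4054.
yc = 1.4054^(1/3) = 1.1201 m.

1.1201


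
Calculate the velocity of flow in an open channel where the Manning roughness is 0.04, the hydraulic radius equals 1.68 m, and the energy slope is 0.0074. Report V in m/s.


Manning's equation gives V = (1/n) * R^(2/3) * S^(1/2).
First, compute R^(2/3) = 1.68^(2/3) = 1.4132.
Next, S^(1/2) = 0.0074^(1/2) = 0.086023.
Then 1/n = 1/0.04 = 25.0.
V = 25.0 * 1.4132 * 0.086023 = 3.0392 m/s.

3.0392


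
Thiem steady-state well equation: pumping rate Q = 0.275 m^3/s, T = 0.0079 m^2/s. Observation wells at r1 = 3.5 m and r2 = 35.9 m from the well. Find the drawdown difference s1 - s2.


Thiem equation: s1 - s2 = Q/(2*pi*T) * ln(r2/r1).
ln(r2/r1) = ln(35.9/3.5) = 2.328.
Q/(2*pi*T) = 0.275 / (2*pi*0.0079) = 0.275 / 0.0496 = 5.5402.
s1 - s2 = 5.5402 * 2.328 = 12.8975 m.

12.8975


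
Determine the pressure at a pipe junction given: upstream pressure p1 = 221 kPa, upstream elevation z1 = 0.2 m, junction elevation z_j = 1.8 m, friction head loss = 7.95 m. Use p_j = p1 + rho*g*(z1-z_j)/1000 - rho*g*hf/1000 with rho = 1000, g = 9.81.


Junction pressure: p_j = p1 + rho*g*(z1 - z_j)/1000 - rho*g*hf/1000.
Elevation term = 1000*9.81*(0.2 - 1.8)/1000 = -15.696 kPa.
Friction term = 1000*9.81*7.95/1000 = 77.99 kPa.
p_j = 221 + -15.696 - 77.99 = 127.31 kPa.

127.31


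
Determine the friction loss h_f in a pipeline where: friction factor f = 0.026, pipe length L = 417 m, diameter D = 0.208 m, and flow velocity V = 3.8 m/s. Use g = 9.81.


Darcy-Weisbach equation: h_f = f * (L/D) * V^2/(2g).
f * L/D = 0.026 * 417/0.208 = 52.125.
V^2/(2g) = 3.8^2 / (2*9.81) = 14.44 / 19.62 = 0.736 m.
h_f = 52.125 * 0.736 = 38.363 m.

38.363


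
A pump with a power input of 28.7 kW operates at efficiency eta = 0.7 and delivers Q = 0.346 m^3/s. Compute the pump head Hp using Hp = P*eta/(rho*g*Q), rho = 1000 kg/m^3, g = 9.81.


Pump head formula: Hp = P * eta / (rho * g * Q).
Numerator: P * eta = 28.7 * 1000 * 0.7 = 20090.0 W.
Denominator: rho * g * Q = 1000 * 9.81 * 0.346 = 3394.26.
Hp = 20090.0 / 3394.26 = 5.92 m.

5.92


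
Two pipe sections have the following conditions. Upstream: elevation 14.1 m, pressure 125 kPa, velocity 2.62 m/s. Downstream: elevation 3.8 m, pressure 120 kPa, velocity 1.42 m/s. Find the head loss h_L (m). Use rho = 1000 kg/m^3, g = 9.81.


Total head at each section: H = z + p/(rho*g) + V^2/(2g).
H1 = 14.1 + 125*1000/(1000*9.81) + 2.62^2/(2*9.81)
   = 14.1 + 12.742 + 0.3499
   = 27.192 m.
H2 = 3.8 + 120*1000/(1000*9.81) + 1.42^2/(2*9.81)
   = 3.8 + 12.232 + 0.1028
   = 16.135 m.
h_L = H1 - H2 = 27.192 - 16.135 = 11.057 m.

11.057


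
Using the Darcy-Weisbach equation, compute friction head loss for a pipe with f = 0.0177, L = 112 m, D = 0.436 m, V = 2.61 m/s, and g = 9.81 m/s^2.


Darcy-Weisbach equation: h_f = f * (L/D) * V^2/(2g).
f * L/D = 0.0177 * 112/0.436 = 4.5468.
V^2/(2g) = 2.61^2 / (2*9.81) = 6.8121 / 19.62 = 0.3472 m.
h_f = 4.5468 * 0.3472 = 1.579 m.

1.579


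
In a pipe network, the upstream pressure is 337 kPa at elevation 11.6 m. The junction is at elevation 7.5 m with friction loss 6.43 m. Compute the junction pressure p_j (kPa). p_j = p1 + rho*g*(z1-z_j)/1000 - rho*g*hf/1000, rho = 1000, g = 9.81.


Junction pressure: p_j = p1 + rho*g*(z1 - z_j)/1000 - rho*g*hf/1000.
Elevation term = 1000*9.81*(11.6 - 7.5)/1000 = 40.221 kPa.
Friction term = 1000*9.81*6.43/1000 = 63.078 kPa.
p_j = 337 + 40.221 - 63.078 = 314.14 kPa.

314.14


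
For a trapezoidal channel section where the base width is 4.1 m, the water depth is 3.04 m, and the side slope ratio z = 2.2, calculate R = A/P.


For a trapezoidal section with side slope z:
A = (b + z*y)*y = (4.1 + 2.2*3.04)*3.04 = 32.796 m^2.
P = b + 2*y*sqrt(1 + z^2) = 4.1 + 2*3.04*sqrt(1 + 2.2^2) = 18.793 m.
R = A/P = 32.796 / 18.793 = 1.7451 m.

1.7451


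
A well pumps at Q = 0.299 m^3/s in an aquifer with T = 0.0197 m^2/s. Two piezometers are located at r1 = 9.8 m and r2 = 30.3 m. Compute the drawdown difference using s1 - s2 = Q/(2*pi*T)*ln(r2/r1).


Thiem equation: s1 - s2 = Q/(2*pi*T) * ln(r2/r1).
ln(r2/r1) = ln(30.3/9.8) = 1.1288.
Q/(2*pi*T) = 0.299 / (2*pi*0.0197) = 0.299 / 0.1238 = 2.4156.
s1 - s2 = 2.4156 * 1.1288 = 2.7266 m.

2.7266


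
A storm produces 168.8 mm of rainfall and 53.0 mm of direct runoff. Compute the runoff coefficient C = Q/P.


The runoff coefficient C = runoff depth / rainfall depth.
C = 53.0 / 168.8
  = 0.314.

0.314


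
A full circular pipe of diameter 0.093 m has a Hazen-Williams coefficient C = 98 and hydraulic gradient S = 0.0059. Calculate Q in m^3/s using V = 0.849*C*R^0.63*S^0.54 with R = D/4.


For a full circular pipe, R = D/4 = 0.093/4 = 0.0232 m.
V = 0.849 * 98 * 0.0232^0.63 * 0.0059^0.54
  = 0.849 * 98 * 0.093508 * 0.062555
  = 0.4867 m/s.
Pipe area A = pi*D^2/4 = pi*0.093^2/4 = 0.0068 m^2.
Q = A * V = 0.0068 * 0.4867 = 0.0033 m^3/s.

0.0033


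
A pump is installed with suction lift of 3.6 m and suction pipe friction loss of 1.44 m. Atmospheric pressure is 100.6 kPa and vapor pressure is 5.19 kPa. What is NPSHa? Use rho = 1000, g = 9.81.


NPSHa = p_atm/(rho*g) - z_s - hf_s - p_vap/(rho*g).
p_atm/(rho*g) = 100.6*1000 / (1000*9.81) = 10.255 m.
p_vap/(rho*g) = 5.19*1000 / (1000*9.81) = 0.529 m.
NPSHa = 10.255 - 3.6 - 1.44 - 0.529
      = 4.69 m.

4.69


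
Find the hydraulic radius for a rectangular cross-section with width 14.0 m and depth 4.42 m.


For a rectangular section:
Flow area A = b * y = 14.0 * 4.42 = 61.88 m^2.
Wetted perimeter P = b + 2y = 14.0 + 2*4.42 = 22.84 m.
Hydraulic radius R = A/P = 61.88 / 22.84 = 2.7093 m.

2.7093


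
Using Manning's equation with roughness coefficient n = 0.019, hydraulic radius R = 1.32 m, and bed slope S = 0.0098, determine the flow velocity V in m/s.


Manning's equation gives V = (1/n) * R^(2/3) * S^(1/2).
First, compute R^(2/3) = 1.32^(2/3) = 1.2033.
Next, S^(1/2) = 0.0098^(1/2) = 0.098995.
Then 1/n = 1/0.019 = 52.63.
V = 52.63 * 1.2033 * 0.098995 = 6.2696 m/s.

6.2696


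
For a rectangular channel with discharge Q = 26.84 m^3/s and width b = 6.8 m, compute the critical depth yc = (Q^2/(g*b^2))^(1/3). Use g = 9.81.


Using yc = (Q^2 / (g * b^2))^(1/3):
Q^2 = 26.84^2 = 720.39.
g * b^2 = 9.81 * 6.8^2 = 9.81 * 46.24 = 453.61.
Q^2 / (g*b^2) = 720.39 / 453.61 = 1.5881.
yc = 1.5881^(1/3) = 1.1667 m.

1.1667


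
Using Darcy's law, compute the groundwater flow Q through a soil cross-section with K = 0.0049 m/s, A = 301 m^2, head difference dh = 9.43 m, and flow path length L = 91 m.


Darcy's law: Q = K * A * i, where i = dh/L.
Hydraulic gradient i = 9.43 / 91 = 0.103626.
Q = 0.0049 * 301 * 0.103626
  = 0.1528 m^3/s.

0.1528


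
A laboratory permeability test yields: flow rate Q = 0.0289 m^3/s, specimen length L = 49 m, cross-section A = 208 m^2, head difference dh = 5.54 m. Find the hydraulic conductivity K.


From K = Q*L / (A*dh):
Numerator: Q*L = 0.0289 * 49 = 1.4161.
Denominator: A*dh = 208 * 5.54 = 1152.32.
K = 1.4161 / 1152.32 = 0.001229 m/s.

0.001229


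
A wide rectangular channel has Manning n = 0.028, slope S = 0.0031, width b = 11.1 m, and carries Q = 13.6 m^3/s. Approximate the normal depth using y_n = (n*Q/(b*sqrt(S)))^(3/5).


We use the wide-channel approximation y_n = (n*Q/(b*sqrt(S)))^(3/5).
sqrt(S) = sqrt(0.0031) = 0.055678.
Numerator: n*Q = 0.028 * 13.6 = 0.3808.
Denominator: b*sqrt(S) = 11.1 * 0.055678 = 0.618026.
arg = 0.6162.
y_n = 0.6162^(3/5) = 0.7479 m.

0.7479


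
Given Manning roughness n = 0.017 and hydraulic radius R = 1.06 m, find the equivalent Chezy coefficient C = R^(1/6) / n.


The Chezy coefficient relates to Manning's n through C = R^(1/6) / n.
R^(1/6) = 1.06^(1/6) = 1.009759.
C = 1.009759 / 0.017 = 59.4 m^(1/2)/s.

59.4


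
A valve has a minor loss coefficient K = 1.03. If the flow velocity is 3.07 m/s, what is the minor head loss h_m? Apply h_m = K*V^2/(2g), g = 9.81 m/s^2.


Minor loss formula: h_m = K * V^2/(2g).
V^2 = 3.07^2 = 9.4249.
V^2/(2g) = 9.4249 / 19.62 = 0.4804 m.
h_m = 1.03 * 0.4804 = 0.4948 m.

0.4948


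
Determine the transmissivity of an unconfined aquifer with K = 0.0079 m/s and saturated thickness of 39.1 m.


Transmissivity is defined as T = K * h.
T = 0.0079 * 39.1
  = 0.3089 m^2/s.

0.3089


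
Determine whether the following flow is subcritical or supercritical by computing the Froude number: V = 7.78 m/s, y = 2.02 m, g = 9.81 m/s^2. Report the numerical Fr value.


The Froude number is defined as Fr = V / sqrt(g*y).
g*y = 9.81 * 2.02 = 19.8162.
sqrt(g*y) = sqrt(19.8162) = 4.4515.
Fr = 7.78 / 4.4515 = 1.7477.
Since Fr > 1, the flow is supercritical.

1.7477


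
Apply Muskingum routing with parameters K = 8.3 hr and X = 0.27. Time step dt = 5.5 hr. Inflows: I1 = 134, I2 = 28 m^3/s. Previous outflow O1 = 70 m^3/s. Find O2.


Muskingum coefficients:
denom = 2*K*(1-X) + dt = 2*8.3*(1-0.27) + 5.5 = 17.618.
C0 = (dt - 2*K*X)/denom = (5.5 - 2*8.3*0.27)/17.618 = 0.0578.
C1 = (dt + 2*K*X)/denom = (5.5 + 2*8.3*0.27)/17.618 = 0.5666.
C2 = (2*K*(1-X) - dt)/denom = 0.3756.
O2 = C0*I2 + C1*I1 + C2*O1
   = 0.0578*28 + 0.5666*134 + 0.3756*70
   = 103.83 m^3/s.

103.83


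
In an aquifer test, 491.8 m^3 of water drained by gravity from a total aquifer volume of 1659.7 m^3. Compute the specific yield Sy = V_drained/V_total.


Specific yield Sy = Volume drained / Total volume.
Sy = 491.8 / 1659.7
   = 0.2963.

0.2963


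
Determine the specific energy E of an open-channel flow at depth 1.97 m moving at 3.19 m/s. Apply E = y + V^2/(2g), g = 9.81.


Specific energy E = y + V^2/(2g).
Velocity head = V^2/(2g) = 3.19^2 / (2*9.81) = 10.1761 / 19.62 = 0.5187 m.
E = 1.97 + 0.5187 = 2.4887 m.

2.4887


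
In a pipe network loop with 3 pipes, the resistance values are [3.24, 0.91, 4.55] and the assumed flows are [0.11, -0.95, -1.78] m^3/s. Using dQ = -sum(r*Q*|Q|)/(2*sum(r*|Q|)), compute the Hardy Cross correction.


Numerator terms (r*Q*|Q|): 3.24*0.11*|0.11| = 0.0392; 0.91*-0.95*|-0.95| = -0.8213; 4.55*-1.78*|-1.78| = -14.4162.
Sum of numerator = -15.1983.
Denominator terms (r*|Q|): 3.24*|0.11| = 0.3564; 0.91*|-0.95| = 0.8645; 4.55*|-1.78| = 8.099.
2 * sum of denominator = 2 * 9.3199 = 18.6398.
dQ = --15.1983 / 18.6398 = 0.8154 m^3/s.

0.8154


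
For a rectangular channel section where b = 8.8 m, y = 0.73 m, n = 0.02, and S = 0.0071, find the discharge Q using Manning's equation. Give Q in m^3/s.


For a rectangular channel, the cross-sectional area A = b * y = 8.8 * 0.73 = 6.42 m^2.
The wetted perimeter P = b + 2y = 8.8 + 2*0.73 = 10.26 m.
Hydraulic radius R = A/P = 6.42/10.26 = 0.6261 m.
Velocity V = (1/n)*R^(2/3)*S^(1/2) = (1/0.02)*0.6261^(2/3)*0.0071^(1/2) = 3.0835 m/s.
Discharge Q = A * V = 6.42 * 3.0835 = 19.808 m^3/s.

19.808


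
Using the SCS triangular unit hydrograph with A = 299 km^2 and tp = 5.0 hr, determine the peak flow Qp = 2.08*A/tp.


SCS formula: Qp = 2.08 * A / tp.
Qp = 2.08 * 299 / 5.0
   = 621.92 / 5.0
   = 124.38 m^3/s per cm.

124.38


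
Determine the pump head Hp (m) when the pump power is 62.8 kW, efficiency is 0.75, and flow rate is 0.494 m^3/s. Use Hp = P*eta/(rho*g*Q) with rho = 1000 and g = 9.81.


Pump head formula: Hp = P * eta / (rho * g * Q).
Numerator: P * eta = 62.8 * 1000 * 0.75 = 47100.0 W.
Denominator: rho * g * Q = 1000 * 9.81 * 0.494 = 4846.14.
Hp = 47100.0 / 4846.14 = 9.72 m.

9.72


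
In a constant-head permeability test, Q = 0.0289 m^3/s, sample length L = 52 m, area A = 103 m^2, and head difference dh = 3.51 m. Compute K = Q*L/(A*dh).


From K = Q*L / (A*dh):
Numerator: Q*L = 0.0289 * 52 = 1.5028.
Denominator: A*dh = 103 * 3.51 = 361.53.
K = 1.5028 / 361.53 = 0.004157 m/s.

0.004157


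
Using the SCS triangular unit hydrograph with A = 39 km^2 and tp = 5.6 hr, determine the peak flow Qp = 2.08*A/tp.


SCS formula: Qp = 2.08 * A / tp.
Qp = 2.08 * 39 / 5.6
   = 81.12 / 5.6
   = 14.49 m^3/s per cm.

14.49


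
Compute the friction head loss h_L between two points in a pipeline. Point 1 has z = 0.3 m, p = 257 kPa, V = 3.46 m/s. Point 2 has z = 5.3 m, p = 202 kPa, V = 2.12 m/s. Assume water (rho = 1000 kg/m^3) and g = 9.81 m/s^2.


Total head at each section: H = z + p/(rho*g) + V^2/(2g).
H1 = 0.3 + 257*1000/(1000*9.81) + 3.46^2/(2*9.81)
   = 0.3 + 26.198 + 0.6102
   = 27.108 m.
H2 = 5.3 + 202*1000/(1000*9.81) + 2.12^2/(2*9.81)
   = 5.3 + 20.591 + 0.2291
   = 26.12 m.
h_L = H1 - H2 = 27.108 - 26.12 = 0.988 m.

0.988
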